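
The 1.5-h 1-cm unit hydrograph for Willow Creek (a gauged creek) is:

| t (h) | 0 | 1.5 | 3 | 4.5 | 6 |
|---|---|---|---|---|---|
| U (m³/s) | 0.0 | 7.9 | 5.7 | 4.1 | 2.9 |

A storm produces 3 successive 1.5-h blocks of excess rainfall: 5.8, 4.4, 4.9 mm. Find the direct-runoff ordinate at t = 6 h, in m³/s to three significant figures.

By discrete convolution, Q_j = Σ (P_i / 10 mm) · U_{j−i}.
At t = 6 h (j=4): Q = (5.8/10)·2.9 + (4.4/10)·4.1 + (4.9/10)·5.7 = 6.28 m³/s.

Q ≈ 6.28 m³/s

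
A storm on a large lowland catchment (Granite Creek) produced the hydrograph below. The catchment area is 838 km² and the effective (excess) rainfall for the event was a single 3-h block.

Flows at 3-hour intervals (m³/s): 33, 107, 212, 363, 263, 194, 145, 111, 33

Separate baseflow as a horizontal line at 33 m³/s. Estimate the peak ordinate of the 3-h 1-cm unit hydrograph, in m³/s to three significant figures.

U_p ≈ 220 m³/s

Direct runoff: 0.0, 74.0, 179.0, 330.0, 230.0, 161.0, 112.0, 78.0, 0.0 m³/s; ΣQ_DR = 1164 m³/s, peak = 330.0 m³/s.
Runoff depth d = ΣQ_DR·Δt / A = 1164 × 10800 / (838 km²) = 15.00 mm.
The 1-cm UH is the DRH scaled by (10 mm)/d, so U_p = 330.0 × 10/15.00 = 220 m³/s.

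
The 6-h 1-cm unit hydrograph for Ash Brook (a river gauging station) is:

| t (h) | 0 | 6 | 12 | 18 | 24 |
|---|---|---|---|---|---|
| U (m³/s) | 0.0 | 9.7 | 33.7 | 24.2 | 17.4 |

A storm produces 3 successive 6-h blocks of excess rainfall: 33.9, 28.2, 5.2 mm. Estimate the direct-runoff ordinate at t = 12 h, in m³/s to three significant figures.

Q ≈ 142 m³/s

By discrete convolution, Q_j = Σ (P_i / 10 mm) · U_{j−i}.
At t = 12 h (j=2): Q = (33.9/10)·33.7 + (28.2/10)·9.7 + (5.2/10)·0.0 = 142 m³/s.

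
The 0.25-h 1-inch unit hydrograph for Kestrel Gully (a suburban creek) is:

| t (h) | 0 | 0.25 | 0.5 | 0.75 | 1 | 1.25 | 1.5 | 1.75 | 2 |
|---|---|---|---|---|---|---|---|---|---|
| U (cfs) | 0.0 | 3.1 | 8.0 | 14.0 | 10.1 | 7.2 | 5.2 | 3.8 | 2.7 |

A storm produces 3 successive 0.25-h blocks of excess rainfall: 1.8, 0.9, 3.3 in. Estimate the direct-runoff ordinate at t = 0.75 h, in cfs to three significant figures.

Q ≈ 42.6 cfs

By discrete convolution, Q_j = Σ (P_i / 1 in) · U_{j−i}.
At t = 0.75 h (j=3): Q = (1.8/1)·14.0 + (0.9/1)·8.0 + (3.3/1)·3.1 = 42.6 cfs.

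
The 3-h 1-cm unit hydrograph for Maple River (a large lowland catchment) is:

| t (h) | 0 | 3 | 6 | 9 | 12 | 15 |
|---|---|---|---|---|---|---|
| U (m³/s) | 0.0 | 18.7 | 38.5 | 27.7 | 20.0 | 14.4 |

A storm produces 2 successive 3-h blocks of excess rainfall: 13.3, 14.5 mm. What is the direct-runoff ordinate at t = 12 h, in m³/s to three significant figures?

By discrete convolution, Q_j = Σ (P_i / 10 mm) · U_{j−i}.
At t = 12 h (j=4): Q = (13.3/10)·20.0 + (14.5/10)·27.7 = 66.8 m³/s.

Q ≈ 66.8 m³/s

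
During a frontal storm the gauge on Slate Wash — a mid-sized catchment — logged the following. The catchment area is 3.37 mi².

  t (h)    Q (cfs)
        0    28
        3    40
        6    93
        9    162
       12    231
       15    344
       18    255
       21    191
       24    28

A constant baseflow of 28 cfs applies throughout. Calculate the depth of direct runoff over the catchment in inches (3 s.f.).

d ≈ 1.54 in

Direct runoff: 0.0, 12.0, 65.0, 134.0, 203.0, 316.0, 227.0, 163.0, 0.0 cfs; ΣQ_DR = 1120 cfs.
V = ΣQ_DR · Δt = 1120 × 10800 s = 1.210 × 10^7 ft³.
Over A = 3.37 mi², depth = V / A = 1.54 in.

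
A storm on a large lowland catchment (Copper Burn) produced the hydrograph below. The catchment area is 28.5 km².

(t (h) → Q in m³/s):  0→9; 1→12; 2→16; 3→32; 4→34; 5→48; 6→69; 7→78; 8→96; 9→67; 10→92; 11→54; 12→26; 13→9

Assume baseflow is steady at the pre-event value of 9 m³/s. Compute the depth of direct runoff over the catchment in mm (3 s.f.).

d ≈ 65.2 mm

Direct runoff: 0.0, 3.0, 7.0, 23.0, 25.0, 39.0, 60.0, 69.0, 87.0, 58.0, 83.0, 45.0, 17.0, 0.0 m³/s; ΣQ_DR = 516.0 m³/s.
V = ΣQ_DR · Δt = 516.0 × 3600 s = 1.858 × 10^6 m³.
Over A = 28.5 km², depth = V / A = 65.2 mm.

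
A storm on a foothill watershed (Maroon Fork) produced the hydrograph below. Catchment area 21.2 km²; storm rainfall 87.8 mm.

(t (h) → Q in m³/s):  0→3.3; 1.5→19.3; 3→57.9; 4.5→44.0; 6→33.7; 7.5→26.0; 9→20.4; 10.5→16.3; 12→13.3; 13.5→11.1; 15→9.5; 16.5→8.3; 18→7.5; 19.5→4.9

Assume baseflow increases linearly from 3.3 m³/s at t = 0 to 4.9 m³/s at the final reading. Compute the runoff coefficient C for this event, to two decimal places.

C ≈ 0.63

ΣQ_DR = 218.1 m³/s; V = ΣQ_DR·Δt = 1.178 × 10^6 m³.
Runoff depth d = V / A = 55.55 mm.
C = d / P = 55.55 / 87.8 = 0.63.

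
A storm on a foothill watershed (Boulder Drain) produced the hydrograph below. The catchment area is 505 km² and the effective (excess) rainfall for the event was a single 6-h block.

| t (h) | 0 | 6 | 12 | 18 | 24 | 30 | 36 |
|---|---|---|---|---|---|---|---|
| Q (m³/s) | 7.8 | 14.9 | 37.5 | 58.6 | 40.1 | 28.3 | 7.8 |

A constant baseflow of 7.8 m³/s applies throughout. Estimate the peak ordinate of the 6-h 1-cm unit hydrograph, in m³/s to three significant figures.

U_p ≈ 84.6 m³/s

Direct runoff: 0.0, 7.1, 29.7, 50.8, 32.3, 20.5, 0.0 m³/s; ΣQ_DR = 140.4 m³/s, peak = 50.8 m³/s.
Runoff depth d = ΣQ_DR·Δt / A = 140.4 × 21600 / (505 km²) = 6.005 mm.
The 1-cm UH is the DRH scaled by (10 mm)/d, so U_p = 50.8 × 10/6.005 = 84.6 m³/s.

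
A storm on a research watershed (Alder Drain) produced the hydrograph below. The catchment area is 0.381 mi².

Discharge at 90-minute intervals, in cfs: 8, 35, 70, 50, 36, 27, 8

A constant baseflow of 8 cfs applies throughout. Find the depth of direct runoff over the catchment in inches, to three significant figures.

Direct runoff: 0.0, 27.0, 62.0, 42.0, 28.0, 19.0, 0.0 cfs; ΣQ_DR = 178.0 cfs.
V = ΣQ_DR · Δt = 178.0 × 5400 s = 9.612 × 10^5 ft³.
Over A = 0.381 mi², depth = V / A = 1.09 in.

d ≈ 1.09 in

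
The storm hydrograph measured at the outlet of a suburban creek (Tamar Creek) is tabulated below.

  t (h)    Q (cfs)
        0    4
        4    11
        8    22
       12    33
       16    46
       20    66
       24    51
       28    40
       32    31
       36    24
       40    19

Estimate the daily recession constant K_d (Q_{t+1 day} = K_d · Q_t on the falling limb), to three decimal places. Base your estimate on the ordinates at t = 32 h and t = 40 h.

Between t = 32 h and t = 40 h the flow falls from 31 to 19 cfs over 2×4 h = 8 h.
Per-interval ratio K = (19/31)^(1/2) = 0.7829; K_d = K^(24/4) = 0.230.

K_d ≈ 0.230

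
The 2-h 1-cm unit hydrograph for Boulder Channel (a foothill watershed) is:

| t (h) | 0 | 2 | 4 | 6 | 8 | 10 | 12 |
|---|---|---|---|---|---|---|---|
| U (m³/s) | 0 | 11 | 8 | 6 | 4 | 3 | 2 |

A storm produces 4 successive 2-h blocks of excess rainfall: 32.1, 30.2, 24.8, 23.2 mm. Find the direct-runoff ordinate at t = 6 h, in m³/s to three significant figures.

Q ≈ 70.7 m³/s

By discrete convolution, Q_j = Σ (P_i / 10 mm) · U_{j−i}.
At t = 6 h (j=3): Q = (32.1/10)·6 + (30.2/10)·8 + (24.8/10)·11 + (23.2/10)·0 = 70.7 m³/s.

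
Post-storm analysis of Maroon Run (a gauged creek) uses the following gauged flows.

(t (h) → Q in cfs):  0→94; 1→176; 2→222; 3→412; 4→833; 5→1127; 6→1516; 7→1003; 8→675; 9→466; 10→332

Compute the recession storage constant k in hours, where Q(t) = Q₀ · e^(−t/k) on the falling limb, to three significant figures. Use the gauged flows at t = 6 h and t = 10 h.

k ≈ 2.63 h

On the falling limb, Q drops from 1516 to 332 cfs between t = 6 h and t = 10 h (Δt = 4 h).
k = −Δt / ln(Q₂/Q₁) = −4 / ln(332/1516) = 2.63 h.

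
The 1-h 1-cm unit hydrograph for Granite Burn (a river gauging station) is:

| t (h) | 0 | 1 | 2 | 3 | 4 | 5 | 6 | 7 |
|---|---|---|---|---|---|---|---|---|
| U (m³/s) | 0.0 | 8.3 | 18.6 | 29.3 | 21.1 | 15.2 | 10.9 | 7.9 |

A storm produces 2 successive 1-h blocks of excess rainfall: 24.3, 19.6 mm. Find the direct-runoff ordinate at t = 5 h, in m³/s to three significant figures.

By discrete convolution, Q_j = Σ (P_i / 10 mm) · U_{j−i}.
At t = 5 h (j=5): Q = (24.3/10)·15.2 + (19.6/10)·21.1 = 78.3 m³/s.

Q ≈ 78.3 m³/s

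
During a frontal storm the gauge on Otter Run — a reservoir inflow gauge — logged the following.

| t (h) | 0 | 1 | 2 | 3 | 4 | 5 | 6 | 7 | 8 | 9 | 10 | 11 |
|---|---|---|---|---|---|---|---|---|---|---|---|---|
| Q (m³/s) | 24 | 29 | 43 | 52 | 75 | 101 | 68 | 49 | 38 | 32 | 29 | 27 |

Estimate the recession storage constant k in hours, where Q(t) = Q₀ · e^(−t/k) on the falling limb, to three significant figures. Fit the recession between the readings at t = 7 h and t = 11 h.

On the falling limb, Q drops from 49 to 27 m³/s between t = 7 h and t = 11 h (Δt = 4 h).
k = −Δt / ln(Q₂/Q₁) = −4 / ln(27/49) = 6.71 h.

k ≈ 6.71 h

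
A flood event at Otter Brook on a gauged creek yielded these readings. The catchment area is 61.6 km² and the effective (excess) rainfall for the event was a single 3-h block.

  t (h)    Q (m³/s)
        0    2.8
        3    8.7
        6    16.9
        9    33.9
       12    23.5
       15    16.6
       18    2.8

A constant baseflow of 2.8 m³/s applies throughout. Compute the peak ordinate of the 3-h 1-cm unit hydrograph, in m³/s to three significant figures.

Direct runoff: 0.0, 5.9, 14.1, 31.1, 20.7, 13.8, 0.0 m³/s; ΣQ_DR = 85.60 m³/s, peak = 31.1 m³/s.
Runoff depth d = ΣQ_DR·Δt / A = 85.60 × 10800 / (61.6 km²) = 15.01 mm.
The 1-cm UH is the DRH scaled by (10 mm)/d, so U_p = 31.1 × 10/15.01 = 20.7 m³/s.

U_p ≈ 20.7 m³/s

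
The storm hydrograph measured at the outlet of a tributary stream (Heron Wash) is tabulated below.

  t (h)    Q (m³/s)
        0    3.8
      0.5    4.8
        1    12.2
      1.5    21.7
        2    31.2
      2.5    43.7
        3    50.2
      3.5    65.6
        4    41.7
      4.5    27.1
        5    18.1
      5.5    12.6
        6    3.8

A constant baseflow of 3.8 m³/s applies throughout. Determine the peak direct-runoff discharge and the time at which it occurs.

Subtracting baseflow gives direct-runoff ordinates: 0.0, 1.0, 8.4, 17.9, 27.4, 39.9, 46.4, 61.8, 37.9, 23.3, 14.3, 8.8, 0.0 m³/s.
The maximum is 61.8 m³/s, occurring at the reading for t = 3.5 h.

Q_p = 61.8 m³/s at t = 3.5 h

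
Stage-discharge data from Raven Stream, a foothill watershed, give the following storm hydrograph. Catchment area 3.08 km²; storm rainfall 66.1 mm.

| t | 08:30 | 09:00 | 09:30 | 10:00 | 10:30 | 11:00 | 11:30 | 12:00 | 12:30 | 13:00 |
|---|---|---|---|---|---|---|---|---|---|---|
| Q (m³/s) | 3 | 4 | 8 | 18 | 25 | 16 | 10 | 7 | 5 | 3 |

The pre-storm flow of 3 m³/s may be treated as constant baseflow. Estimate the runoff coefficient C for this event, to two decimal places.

ΣQ_DR = 69.00 m³/s; V = ΣQ_DR·Δt = 1.242 × 10^5 m³.
Runoff depth d = V / A = 40.32 mm.
C = d / P = 40.32 / 66.1 = 0.61.

C ≈ 0.61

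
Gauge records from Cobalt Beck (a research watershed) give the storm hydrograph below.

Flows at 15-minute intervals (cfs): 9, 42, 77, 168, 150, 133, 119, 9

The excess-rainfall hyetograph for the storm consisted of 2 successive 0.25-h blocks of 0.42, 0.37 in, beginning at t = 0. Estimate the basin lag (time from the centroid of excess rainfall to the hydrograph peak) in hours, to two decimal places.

Centroid of excess rainfall: t_c = Σ P_i·t̄_i / ΣP_i = 0.2421 h (block centres at 0.125, 0.375 h).
Hydrograph peak occurs at t = 0.75 h, so basin lag t_L = 0.75 − 0.2421 = 0.51 h.

t_L ≈ 0.51 h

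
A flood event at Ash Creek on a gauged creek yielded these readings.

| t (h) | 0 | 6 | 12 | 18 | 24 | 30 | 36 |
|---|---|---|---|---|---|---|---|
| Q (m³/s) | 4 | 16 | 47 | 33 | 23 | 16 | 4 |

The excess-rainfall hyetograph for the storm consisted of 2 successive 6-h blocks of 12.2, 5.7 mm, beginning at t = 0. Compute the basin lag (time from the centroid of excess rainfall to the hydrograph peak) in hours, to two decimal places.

Centroid of excess rainfall: t_c = Σ P_i·t̄_i / ΣP_i = 4.9106 h (block centres at 3, 9 h).
Hydrograph peak occurs at t = 12 h, so basin lag t_L = 12 − 4.9106 = 7.09 h.

t_L ≈ 7.09 h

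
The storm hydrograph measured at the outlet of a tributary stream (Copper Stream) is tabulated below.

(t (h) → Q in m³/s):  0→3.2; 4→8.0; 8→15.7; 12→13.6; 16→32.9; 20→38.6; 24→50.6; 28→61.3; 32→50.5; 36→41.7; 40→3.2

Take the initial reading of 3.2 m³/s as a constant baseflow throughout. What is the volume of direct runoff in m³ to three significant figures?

Direct-runoff ordinates (Q − Q_b): 0.0, 4.8, 12.5, 10.4, 29.7, 35.4, 47.4, 58.1, 47.3, 38.5, 0.0 m³/s.
ΣQ_DR = 284.1 m³/s.
With Δt = 4 h = 14400 s, V = ΣQ_DR · Δt = 284.1 × 14400 = 4.09 × 10^6 m³.

V ≈ 4.09 × 10^6 m³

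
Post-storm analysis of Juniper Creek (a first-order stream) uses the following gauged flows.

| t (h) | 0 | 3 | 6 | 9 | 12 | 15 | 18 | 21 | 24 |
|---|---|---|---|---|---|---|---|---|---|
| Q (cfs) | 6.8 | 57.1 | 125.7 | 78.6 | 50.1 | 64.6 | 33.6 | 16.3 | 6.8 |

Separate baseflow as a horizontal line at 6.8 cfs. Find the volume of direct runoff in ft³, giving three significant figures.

Direct-runoff ordinates (Q − Q_b): 0.0, 50.3, 118.9, 71.8, 43.3, 57.8, 26.8, 9.5, 0.0 cfs.
ΣQ_DR = 378.4 cfs.
With Δt = 3 h = 10800 s, V = ΣQ_DR · Δt = 378.4 × 10800 = 4.09 × 10^6 ft³.

V ≈ 4.09 × 10^6 ft³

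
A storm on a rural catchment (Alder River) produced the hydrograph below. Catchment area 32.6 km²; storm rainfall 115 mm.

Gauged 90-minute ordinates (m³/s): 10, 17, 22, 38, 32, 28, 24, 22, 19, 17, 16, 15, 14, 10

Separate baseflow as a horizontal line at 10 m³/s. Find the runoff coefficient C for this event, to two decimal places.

ΣQ_DR = 144.0 m³/s; V = ΣQ_DR·Δt = 7.776 × 10^5 m³.
Runoff depth d = V / A = 23.85 mm.
C = d / P = 23.85 / 115 = 0.21.

C ≈ 0.21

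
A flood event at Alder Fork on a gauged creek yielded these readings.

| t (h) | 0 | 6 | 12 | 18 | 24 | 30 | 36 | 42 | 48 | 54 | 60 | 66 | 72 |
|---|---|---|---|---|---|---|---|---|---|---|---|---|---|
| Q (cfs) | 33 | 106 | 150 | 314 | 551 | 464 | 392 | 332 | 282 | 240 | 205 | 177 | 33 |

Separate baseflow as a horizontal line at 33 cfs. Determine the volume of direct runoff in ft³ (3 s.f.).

V ≈ 6.16 × 10^7 ft³

Direct-runoff ordinates (Q − Q_b): 0.0, 73.0, 117.0, 281.0, 518.0, 431.0, 359.0, 299.0, 249.0, 207.0, 172.0, 144.0, 0.0 cfs.
ΣQ_DR = 2850 cfs.
With Δt = 6 h = 21600 s, V = ΣQ_DR · Δt = 2850 × 21600 = 6.16 × 10^7 ft³.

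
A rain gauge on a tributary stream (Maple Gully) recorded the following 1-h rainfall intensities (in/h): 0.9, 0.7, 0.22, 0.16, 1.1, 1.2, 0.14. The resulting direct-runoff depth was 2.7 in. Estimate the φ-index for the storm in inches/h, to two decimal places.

Only the 4 blocks with intensity above φ contribute runoff: 0.9, 0.7, 1.1, 1.2 in/h.
Σ(I−φ)·Δt = d  ⇒  (0.9+0.7+1.1+1.2 − 4φ)·1 = 2.7
φ = (3.900 − 2.7/1) / 4 = 0.30 in/h.

φ ≈ 0.30 in/h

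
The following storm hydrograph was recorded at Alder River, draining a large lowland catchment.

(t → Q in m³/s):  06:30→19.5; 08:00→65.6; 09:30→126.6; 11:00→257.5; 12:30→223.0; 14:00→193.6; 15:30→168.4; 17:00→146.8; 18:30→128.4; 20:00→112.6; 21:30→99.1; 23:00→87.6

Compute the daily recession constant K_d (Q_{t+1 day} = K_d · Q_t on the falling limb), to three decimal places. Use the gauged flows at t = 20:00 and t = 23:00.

K_d ≈ 0.134

Between t = 20:00 and t = 23:00 the flow falls from 112.6 to 87.6 m³/s over 2×1.5 h = 3 h.
Per-interval ratio K = (87.6/112.6)^(1/2) = 0.8820; K_d = K^(24/1.5) = 0.134.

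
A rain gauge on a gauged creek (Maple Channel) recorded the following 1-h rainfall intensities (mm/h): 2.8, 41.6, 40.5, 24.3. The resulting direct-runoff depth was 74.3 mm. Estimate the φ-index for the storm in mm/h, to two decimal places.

φ ≈ 10.70 mm/h

Only the 3 blocks with intensity above φ contribute runoff: 41.6, 40.5, 24.3 mm/h.
Σ(I−φ)·Δt = d  ⇒  (41.6+40.5+24.3 − 3φ)·1 = 74.3
φ = (106.4 − 74.3/1) / 3 = 10.70 mm/h.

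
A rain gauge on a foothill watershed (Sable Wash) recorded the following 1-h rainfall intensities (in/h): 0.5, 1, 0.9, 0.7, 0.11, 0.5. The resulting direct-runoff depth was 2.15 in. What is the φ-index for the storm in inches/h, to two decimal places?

Only the 5 blocks with intensity above φ contribute runoff: 0.5, 1, 0.9, 0.7, 0.5 in/h.
Σ(I−φ)·Δt = d  ⇒  (0.5+1+0.9+0.7+0.5 − 5φ)·1 = 2.15
φ = (3.600 − 2.15/1) / 5 = 0.29 in/h.

φ ≈ 0.29 in/h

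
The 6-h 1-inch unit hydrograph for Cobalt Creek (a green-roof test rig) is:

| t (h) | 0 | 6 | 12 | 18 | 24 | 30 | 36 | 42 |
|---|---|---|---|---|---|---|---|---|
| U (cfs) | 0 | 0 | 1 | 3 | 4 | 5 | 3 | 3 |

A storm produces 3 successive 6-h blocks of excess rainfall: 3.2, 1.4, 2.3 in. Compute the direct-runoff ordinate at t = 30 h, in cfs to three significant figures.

By discrete convolution, Q_j = Σ (P_i / 1 in) · U_{j−i}.
At t = 30 h (j=5): Q = (3.2/1)·5 + (1.4/1)·4 + (2.3/1)·3 = 28.5 cfs.

Q ≈ 28.5 cfs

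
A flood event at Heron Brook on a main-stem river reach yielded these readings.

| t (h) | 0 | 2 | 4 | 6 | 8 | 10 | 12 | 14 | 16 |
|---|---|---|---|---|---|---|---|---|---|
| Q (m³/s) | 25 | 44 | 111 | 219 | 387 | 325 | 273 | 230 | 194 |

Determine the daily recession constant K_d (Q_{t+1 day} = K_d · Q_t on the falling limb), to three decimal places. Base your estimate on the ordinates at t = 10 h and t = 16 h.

K_d ≈ 0.127

Between t = 10 h and t = 16 h the flow falls from 325 to 194 m³/s over 3×2 h = 6 h.
Per-interval ratio K = (194/325)^(1/3) = 0.8420; K_d = K^(24/2) = 0.127.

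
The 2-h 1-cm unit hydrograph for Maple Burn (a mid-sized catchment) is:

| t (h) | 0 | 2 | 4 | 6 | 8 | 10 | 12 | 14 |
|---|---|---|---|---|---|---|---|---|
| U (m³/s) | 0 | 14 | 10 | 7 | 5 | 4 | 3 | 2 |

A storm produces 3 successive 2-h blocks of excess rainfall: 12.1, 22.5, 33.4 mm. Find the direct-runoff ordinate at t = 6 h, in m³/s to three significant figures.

By discrete convolution, Q_j = Σ (P_i / 10 mm) · U_{j−i}.
At t = 6 h (j=3): Q = (12.1/10)·7 + (22.5/10)·10 + (33.4/10)·14 = 77.7 m³/s.

Q ≈ 77.7 m³/s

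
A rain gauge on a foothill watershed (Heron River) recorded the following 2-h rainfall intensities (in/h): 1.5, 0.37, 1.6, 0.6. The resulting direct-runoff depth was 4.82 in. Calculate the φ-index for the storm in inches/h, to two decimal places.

Only the 3 blocks with intensity above φ contribute runoff: 1.5, 1.6, 0.6 in/h.
Σ(I−φ)·Δt = d  ⇒  (1.5+1.6+0.6 − 3φ)·2 = 4.82
φ = (3.700 − 4.82/2) / 3 = 0.43 in/h.

φ ≈ 0.43 in/h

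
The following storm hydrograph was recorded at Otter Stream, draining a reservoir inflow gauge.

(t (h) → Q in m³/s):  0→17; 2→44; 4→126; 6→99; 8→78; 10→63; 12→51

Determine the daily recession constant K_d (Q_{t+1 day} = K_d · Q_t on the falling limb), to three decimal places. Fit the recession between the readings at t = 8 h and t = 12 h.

Between t = 8 h and t = 12 h the flow falls from 78 to 51 m³/s over 2×2 h = 4 h.
Per-interval ratio K = (51/78)^(1/2) = 0.8086; K_d = K^(24/2) = 0.078.

K_d ≈ 0.078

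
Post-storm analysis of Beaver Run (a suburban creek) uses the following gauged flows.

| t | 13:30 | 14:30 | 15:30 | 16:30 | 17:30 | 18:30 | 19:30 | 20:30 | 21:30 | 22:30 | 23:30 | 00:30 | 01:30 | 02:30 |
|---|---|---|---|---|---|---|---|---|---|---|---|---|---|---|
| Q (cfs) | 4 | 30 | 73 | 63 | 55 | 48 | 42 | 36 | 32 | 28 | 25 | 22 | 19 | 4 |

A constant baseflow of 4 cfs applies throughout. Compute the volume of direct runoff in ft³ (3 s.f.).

Direct-runoff ordinates (Q − Q_b): 0.0, 26.0, 69.0, 59.0, 51.0, 44.0, 38.0, 32.0, 28.0, 24.0, 21.0, 18.0, 15.0, 0.0 cfs.
ΣQ_DR = 425.0 cfs.
With Δt = 1 h = 3600 s, V = ΣQ_DR · Δt = 425.0 × 3600 = 1.53 × 10^6 ft³.

V ≈ 1.53 × 10^6 ft³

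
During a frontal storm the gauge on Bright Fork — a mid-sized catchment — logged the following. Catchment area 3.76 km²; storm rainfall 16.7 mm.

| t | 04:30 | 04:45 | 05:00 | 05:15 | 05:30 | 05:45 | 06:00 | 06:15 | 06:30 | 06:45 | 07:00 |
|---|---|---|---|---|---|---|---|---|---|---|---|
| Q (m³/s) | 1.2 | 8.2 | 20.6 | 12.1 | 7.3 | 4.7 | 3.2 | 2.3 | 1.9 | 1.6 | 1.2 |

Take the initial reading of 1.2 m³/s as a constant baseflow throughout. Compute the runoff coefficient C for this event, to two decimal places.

C ≈ 0.73

ΣQ_DR = 51.10 m³/s; V = ΣQ_DR·Δt = 45990 m³.
Runoff depth d = V / A = 12.23 mm.
C = d / P = 12.23 / 16.7 = 0.73.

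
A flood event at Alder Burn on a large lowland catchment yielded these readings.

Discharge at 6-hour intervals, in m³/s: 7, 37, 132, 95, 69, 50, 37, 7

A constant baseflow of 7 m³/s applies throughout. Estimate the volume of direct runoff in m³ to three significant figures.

V ≈ 8.16 × 10^6 m³

Direct-runoff ordinates (Q − Q_b): 0.0, 30.0, 125.0, 88.0, 62.0, 43.0, 30.0, 0.0 m³/s.
ΣQ_DR = 378.0 m³/s.
With Δt = 6 h = 21600 s, V = ΣQ_DR · Δt = 378.0 × 21600 = 8.16 × 10^6 m³.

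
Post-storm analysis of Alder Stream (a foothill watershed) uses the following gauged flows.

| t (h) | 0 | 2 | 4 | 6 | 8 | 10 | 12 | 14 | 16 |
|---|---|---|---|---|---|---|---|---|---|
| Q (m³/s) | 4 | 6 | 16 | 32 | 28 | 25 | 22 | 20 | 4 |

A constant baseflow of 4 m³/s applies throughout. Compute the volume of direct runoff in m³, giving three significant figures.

V ≈ 8.71 × 10^5 m³

Direct-runoff ordinates (Q − Q_b): 0.0, 2.0, 12.0, 28.0, 24.0, 21.0, 18.0, 16.0, 0.0 m³/s.
ΣQ_DR = 121.0 m³/s.
With Δt = 2 h = 7200 s, V = ΣQ_DR · Δt = 121.0 × 7200 = 8.71 × 10^5 m³.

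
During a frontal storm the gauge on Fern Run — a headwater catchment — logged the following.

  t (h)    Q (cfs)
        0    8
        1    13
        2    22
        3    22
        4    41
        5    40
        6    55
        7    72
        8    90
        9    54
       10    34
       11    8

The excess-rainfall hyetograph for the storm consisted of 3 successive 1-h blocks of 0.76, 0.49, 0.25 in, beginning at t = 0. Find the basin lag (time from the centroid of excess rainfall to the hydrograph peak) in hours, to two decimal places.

Centroid of excess rainfall: t_c = Σ P_i·t̄_i / ΣP_i = 1.1600 h (block centres at 0.5, 1.5, 2.5 h).
Hydrograph peak occurs at t = 8 h, so basin lag t_L = 8 − 1.1600 = 6.84 h.

t_L ≈ 6.84 h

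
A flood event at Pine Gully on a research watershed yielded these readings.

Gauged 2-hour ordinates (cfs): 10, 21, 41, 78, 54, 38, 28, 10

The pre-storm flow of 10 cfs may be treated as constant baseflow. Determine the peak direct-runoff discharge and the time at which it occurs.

Subtracting baseflow gives direct-runoff ordinates: 0.0, 11.0, 31.0, 68.0, 44.0, 28.0, 18.0, 0.0 cfs.
The maximum is 68.0 cfs, occurring at the reading for t = 6 h.

Q_p = 68.0 cfs at t = 6 h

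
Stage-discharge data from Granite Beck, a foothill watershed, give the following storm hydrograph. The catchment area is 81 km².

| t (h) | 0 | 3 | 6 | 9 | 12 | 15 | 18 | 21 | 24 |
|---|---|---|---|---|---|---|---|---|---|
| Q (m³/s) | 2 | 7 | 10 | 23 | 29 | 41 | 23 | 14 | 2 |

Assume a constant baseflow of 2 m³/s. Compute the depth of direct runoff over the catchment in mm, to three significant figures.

Direct runoff: 0.0, 5.0, 8.0, 21.0, 27.0, 39.0, 21.0, 12.0, 0.0 m³/s; ΣQ_DR = 133.0 m³/s.
V = ΣQ_DR · Δt = 133.0 × 10800 s = 1.436 × 10^6 m³.
Over A = 81 km², depth = V / A = 17.7 mm.

d ≈ 17.7 mm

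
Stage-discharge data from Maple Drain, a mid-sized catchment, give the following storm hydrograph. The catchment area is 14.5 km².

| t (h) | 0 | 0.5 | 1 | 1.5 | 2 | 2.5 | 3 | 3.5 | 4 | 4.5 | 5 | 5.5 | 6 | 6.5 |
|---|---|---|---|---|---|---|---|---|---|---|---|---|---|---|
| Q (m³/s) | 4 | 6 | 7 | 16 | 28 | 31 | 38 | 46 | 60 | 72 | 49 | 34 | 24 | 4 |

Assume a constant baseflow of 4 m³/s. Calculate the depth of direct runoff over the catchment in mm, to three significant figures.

Direct runoff: 0.0, 2.0, 3.0, 12.0, 24.0, 27.0, 34.0, 42.0, 56.0, 68.0, 45.0, 30.0, 20.0, 0.0 m³/s; ΣQ_DR = 363.0 m³/s.
V = ΣQ_DR · Δt = 363.0 × 1800 s = 6.534 × 10^5 m³.
Over A = 14.5 km², depth = V / A = 45.1 mm.

d ≈ 45.1 mm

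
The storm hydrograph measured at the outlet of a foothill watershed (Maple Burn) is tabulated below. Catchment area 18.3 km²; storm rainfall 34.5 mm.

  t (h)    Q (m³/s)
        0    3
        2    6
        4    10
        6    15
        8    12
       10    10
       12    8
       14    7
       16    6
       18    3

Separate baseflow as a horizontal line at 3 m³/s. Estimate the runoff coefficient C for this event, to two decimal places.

ΣQ_DR = 50.00 m³/s; V = ΣQ_DR·Δt = 3.600 × 10^5 m³.
Runoff depth d = V / A = 19.67 mm.
C = d / P = 19.67 / 34.5 = 0.57.

C ≈ 0.57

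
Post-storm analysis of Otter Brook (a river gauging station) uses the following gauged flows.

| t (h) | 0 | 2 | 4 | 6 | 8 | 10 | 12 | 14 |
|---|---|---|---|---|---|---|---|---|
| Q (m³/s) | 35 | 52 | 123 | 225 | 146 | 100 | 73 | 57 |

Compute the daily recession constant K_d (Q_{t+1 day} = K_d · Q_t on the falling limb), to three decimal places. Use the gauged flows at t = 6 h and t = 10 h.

K_d ≈ 0.008

Between t = 6 h and t = 10 h the flow falls from 225 to 100 m³/s over 2×2 h = 4 h.
Per-interval ratio K = (100/225)^(1/2) = 0.6667; K_d = K^(24/2) = 0.008.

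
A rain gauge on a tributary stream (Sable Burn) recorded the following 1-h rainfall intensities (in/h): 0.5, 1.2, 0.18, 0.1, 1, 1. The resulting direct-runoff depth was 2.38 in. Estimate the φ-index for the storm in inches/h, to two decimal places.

Only the 4 blocks with intensity above φ contribute runoff: 0.5, 1.2, 1, 1 in/h.
Σ(I−φ)·Δt = d  ⇒  (0.5+1.2+1+1 − 4φ)·1 = 2.38
φ = (3.700 − 2.38/1) / 4 = 0.33 in/h.

φ ≈ 0.33 in/h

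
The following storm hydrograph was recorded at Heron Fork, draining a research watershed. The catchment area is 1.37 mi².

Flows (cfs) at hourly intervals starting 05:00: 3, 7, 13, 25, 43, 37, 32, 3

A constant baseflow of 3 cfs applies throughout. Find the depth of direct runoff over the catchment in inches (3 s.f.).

d ≈ 0.157 in

Direct runoff: 0.0, 4.0, 10.0, 22.0, 40.0, 34.0, 29.0, 0.0 cfs; ΣQ_DR = 139.0 cfs.
V = ΣQ_DR · Δt = 139.0 × 3600 s = 5.004 × 10^5 ft³.
Over A = 1.37 mi², depth = V / A = 0.157 in.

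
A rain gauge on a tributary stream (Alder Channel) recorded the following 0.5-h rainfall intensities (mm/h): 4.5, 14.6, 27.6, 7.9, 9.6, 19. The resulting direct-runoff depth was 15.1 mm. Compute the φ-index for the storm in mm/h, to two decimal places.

Only the 3 blocks with intensity above φ contribute runoff: 14.6, 27.6, 19 mm/h.
Σ(I−φ)·Δt = d  ⇒  (14.6+27.6+19 − 3φ)·0.5 = 15.1
φ = (61.20 − 15.1/0.5) / 3 = 10.33 mm/h.

φ ≈ 10.33 mm/h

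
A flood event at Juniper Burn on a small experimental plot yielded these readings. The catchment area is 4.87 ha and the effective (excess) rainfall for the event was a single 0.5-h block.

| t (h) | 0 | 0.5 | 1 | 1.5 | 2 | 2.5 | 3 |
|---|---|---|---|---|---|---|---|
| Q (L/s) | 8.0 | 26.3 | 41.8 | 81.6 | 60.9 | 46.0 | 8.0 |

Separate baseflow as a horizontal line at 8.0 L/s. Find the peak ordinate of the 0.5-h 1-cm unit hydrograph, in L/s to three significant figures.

Direct runoff: 0.0, 18.3, 33.8, 73.6, 52.9, 38.0, 0.0 L/s; ΣQ_DR = 216.6 L/s, peak = 73.6 L/s.
Runoff depth d = ΣQ_DR·Δt / A = 216.6 × 1800 / (4.87 ha) = 8.006 mm.
The 1-cm UH is the DRH scaled by (10 mm)/d, so U_p = 73.6 × 10/8.006 = 91.9 L/s.

U_p ≈ 91.9 L/s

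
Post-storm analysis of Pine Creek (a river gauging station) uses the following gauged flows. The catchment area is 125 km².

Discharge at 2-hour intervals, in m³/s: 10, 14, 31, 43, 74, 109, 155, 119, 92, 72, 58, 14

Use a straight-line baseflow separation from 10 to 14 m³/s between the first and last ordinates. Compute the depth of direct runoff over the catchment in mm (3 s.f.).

d ≈ 37.3 mm

Direct runoff: 0.00, 3.64, 20.27, 31.91, 62.55, 97.18, 142.82, 106.45, 79.09, 58.73, 44.36, 0.00 m³/s; ΣQ_DR = 647.0 m³/s.
V = ΣQ_DR · Δt = 647.0 × 7200 s = 4.658 × 10^6 m³.
Over A = 125 km², depth = V / A = 37.3 mm.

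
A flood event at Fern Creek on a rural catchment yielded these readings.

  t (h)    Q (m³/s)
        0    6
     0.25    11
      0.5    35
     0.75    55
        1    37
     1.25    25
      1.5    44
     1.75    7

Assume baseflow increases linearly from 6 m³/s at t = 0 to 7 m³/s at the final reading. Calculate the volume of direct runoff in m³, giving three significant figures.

V ≈ 1.51 × 10^5 m³

Direct-runoff ordinates (Q − Q_b): 0.00, 4.86, 28.71, 48.57, 30.43, 18.29, 37.14, 0.00 m³/s.
ΣQ_DR = 168.0 m³/s.
With Δt = 0.25 h = 900 s, V = ΣQ_DR · Δt = 168.0 × 900 = 1.51 × 10^5 m³.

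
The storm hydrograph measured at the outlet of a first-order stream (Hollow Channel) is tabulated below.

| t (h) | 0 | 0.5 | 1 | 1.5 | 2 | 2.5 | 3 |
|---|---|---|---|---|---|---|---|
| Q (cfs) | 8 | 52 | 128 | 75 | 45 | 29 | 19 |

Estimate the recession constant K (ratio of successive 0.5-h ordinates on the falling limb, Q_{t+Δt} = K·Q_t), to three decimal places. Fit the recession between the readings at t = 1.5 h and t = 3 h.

K ≈ 0.633

Using the recession-limb readings at t = 1.5 h and t = 3 h: Q falls from 75 to 19 cfs over 3 intervals.
K = (Q₂/Q₁)^(1/3) = (19/75)^(1/3) = 0.633.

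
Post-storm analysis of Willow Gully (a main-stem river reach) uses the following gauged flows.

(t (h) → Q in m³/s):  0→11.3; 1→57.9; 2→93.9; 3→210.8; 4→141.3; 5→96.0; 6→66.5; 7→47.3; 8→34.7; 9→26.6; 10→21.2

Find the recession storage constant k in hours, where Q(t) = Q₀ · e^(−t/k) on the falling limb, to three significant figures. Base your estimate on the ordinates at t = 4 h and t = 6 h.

On the falling limb, Q drops from 141.3 to 66.5 m³/s between t = 4 h and t = 6 h (Δt = 2 h).
k = −Δt / ln(Q₂/Q₁) = −2 / ln(66.5/141.3) = 2.65 h.

k ≈ 2.65 h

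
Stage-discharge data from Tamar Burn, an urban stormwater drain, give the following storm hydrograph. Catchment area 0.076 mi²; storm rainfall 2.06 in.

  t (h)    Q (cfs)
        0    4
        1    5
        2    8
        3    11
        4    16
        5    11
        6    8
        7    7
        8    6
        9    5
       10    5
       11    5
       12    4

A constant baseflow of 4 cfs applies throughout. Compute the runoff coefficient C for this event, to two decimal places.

C ≈ 0.43

ΣQ_DR = 43.00 cfs; V = ΣQ_DR·Δt = 1.548 × 10^5 ft³.
Runoff depth d = V / A = 0.8767 in.
C = d / P = 0.8767 / 2.06 = 0.43.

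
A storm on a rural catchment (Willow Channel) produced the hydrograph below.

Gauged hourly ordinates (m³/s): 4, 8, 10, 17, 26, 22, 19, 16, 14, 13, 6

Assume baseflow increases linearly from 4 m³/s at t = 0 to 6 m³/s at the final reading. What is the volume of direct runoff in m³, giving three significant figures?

V ≈ 3.60 × 10^5 m³

Direct-runoff ordinates (Q − Q_b): 0.00, 3.80, 5.60, 12.40, 21.20, 17.00, 13.80, 10.60, 8.40, 7.20, 0.00 m³/s.
ΣQ_DR = 100.0 m³/s.
With Δt = 1 h = 3600 s, V = ΣQ_DR · Δt = 100.0 × 3600 = 3.60 × 10^5 m³.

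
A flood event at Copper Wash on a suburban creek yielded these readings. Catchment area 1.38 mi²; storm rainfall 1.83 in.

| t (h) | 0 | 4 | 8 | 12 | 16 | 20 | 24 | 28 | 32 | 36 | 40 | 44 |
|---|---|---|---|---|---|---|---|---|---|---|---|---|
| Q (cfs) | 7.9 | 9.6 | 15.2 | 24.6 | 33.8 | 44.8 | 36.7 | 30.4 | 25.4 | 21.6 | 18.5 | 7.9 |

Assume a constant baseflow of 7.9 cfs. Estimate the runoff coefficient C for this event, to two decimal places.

C ≈ 0.45

ΣQ_DR = 181.6 cfs; V = ΣQ_DR·Δt = 2.615 × 10^6 ft³.
Runoff depth d = V / A = 0.8157 in.
C = d / P = 0.8157 / 1.83 = 0.45.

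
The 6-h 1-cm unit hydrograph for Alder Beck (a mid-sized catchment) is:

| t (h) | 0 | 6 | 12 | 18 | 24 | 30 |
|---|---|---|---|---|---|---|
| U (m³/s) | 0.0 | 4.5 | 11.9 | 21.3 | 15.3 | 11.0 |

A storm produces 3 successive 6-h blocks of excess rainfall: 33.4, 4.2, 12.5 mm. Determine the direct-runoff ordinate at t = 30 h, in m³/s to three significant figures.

By discrete convolution, Q_j = Σ (P_i / 10 mm) · U_{j−i}.
At t = 30 h (j=5): Q = (33.4/10)·11.0 + (4.2/10)·15.3 + (12.5/10)·21.3 = 69.8 m³/s.

Q ≈ 69.8 m³/s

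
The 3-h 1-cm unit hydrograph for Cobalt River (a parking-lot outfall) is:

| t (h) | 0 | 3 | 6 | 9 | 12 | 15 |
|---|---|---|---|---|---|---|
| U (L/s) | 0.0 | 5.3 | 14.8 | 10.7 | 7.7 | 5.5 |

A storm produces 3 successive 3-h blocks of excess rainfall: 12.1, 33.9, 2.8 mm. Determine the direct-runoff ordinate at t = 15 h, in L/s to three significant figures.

By discrete convolution, Q_j = Σ (P_i / 10 mm) · U_{j−i}.
At t = 15 h (j=5): Q = (12.1/10)·5.5 + (33.9/10)·7.7 + (2.8/10)·10.7 = 35.8 L/s.

Q ≈ 35.8 L/s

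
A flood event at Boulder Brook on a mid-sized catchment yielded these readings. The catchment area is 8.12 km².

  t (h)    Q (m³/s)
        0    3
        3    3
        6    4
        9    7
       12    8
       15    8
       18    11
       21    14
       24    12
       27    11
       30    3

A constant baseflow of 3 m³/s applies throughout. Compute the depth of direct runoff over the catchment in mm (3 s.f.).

Direct runoff: 0.0, 0.0, 1.0, 4.0, 5.0, 5.0, 8.0, 11.0, 9.0, 8.0, 0.0 m³/s; ΣQ_DR = 51.00 m³/s.
V = ΣQ_DR · Δt = 51.00 × 10800 s = 5.508 × 10^5 m³.
Over A = 8.12 km², depth = V / A = 67.8 mm.

d ≈ 67.8 mm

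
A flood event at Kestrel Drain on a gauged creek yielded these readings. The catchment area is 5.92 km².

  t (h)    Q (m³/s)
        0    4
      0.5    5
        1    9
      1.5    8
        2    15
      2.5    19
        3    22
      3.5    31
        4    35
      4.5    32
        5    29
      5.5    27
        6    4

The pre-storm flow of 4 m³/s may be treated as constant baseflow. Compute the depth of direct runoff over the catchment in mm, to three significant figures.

d ≈ 57.2 mm

Direct runoff: 0.0, 1.0, 5.0, 4.0, 11.0, 15.0, 18.0, 27.0, 31.0, 28.0, 25.0, 23.0, 0.0 m³/s; ΣQ_DR = 188.0 m³/s.
V = ΣQ_DR · Δt = 188.0 × 1800 s = 3.384 × 10^5 m³.
Over A = 5.92 km², depth = V / A = 57.2 mm.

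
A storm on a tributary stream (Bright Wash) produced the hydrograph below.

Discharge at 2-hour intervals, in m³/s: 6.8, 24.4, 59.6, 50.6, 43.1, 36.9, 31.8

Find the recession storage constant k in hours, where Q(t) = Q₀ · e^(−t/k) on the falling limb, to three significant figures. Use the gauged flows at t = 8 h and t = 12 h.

On the falling limb, Q drops from 43.1 to 31.8 m³/s between t = 8 h and t = 12 h (Δt = 4 h).
k = −Δt / ln(Q₂/Q₁) = −4 / ln(31.8/43.1) = 13.2 h.

k ≈ 13.2 h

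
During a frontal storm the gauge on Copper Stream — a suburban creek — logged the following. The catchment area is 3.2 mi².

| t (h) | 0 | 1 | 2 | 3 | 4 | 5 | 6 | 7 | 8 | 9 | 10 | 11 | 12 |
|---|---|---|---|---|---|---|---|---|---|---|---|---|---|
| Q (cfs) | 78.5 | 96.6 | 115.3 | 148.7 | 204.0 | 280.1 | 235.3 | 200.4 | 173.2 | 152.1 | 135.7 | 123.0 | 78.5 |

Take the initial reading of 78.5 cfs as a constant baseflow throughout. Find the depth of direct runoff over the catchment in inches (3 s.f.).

d ≈ 0.485 in

Direct runoff: 0.0, 18.1, 36.8, 70.2, 125.5, 201.6, 156.8, 121.9, 94.7, 73.6, 57.2, 44.5, 0.0 cfs; ΣQ_DR = 1001 cfs.
V = ΣQ_DR · Δt = 1001 × 3600 s = 3.603 × 10^6 ft³.
Over A = 3.2 mi², depth = V / A = 0.485 in.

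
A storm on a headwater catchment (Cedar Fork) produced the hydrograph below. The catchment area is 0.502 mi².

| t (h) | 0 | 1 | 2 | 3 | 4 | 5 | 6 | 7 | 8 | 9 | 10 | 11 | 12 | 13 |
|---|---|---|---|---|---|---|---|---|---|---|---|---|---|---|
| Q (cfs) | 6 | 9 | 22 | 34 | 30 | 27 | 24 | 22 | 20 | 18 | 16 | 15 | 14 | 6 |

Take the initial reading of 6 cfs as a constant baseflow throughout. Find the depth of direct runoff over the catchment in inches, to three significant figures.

d ≈ 0.553 in

Direct runoff: 0.0, 3.0, 16.0, 28.0, 24.0, 21.0, 18.0, 16.0, 14.0, 12.0, 10.0, 9.0, 8.0, 0.0 cfs; ΣQ_DR = 179.0 cfs.
V = ΣQ_DR · Δt = 179.0 × 3600 s = 6.444 × 10^5 ft³.
Over A = 0.502 mi², depth = V / A = 0.553 in.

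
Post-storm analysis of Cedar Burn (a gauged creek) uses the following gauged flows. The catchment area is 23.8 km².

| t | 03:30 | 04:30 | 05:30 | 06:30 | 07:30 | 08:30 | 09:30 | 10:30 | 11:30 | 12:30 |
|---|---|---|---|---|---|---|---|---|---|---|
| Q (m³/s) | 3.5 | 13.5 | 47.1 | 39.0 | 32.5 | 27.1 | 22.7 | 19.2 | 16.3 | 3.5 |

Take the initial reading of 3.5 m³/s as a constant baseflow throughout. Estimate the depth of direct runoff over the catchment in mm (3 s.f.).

Direct runoff: 0.0, 10.0, 43.6, 35.5, 29.0, 23.6, 19.2, 15.7, 12.8, 0.0 m³/s; ΣQ_DR = 189.4 m³/s.
V = ΣQ_DR · Δt = 189.4 × 3600 s = 6.818 × 10^5 m³.
Over A = 23.8 km², depth = V / A = 28.6 mm.

d ≈ 28.6 mm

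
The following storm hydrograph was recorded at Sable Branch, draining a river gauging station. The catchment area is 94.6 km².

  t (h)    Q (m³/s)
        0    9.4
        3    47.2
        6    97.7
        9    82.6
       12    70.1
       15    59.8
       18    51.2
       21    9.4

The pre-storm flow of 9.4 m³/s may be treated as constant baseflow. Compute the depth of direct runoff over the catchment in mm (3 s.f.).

Direct runoff: 0.0, 37.8, 88.3, 73.2, 60.7, 50.4, 41.8, 0.0 m³/s; ΣQ_DR = 352.2 m³/s.
V = ΣQ_DR · Δt = 352.2 × 10800 s = 3.804 × 10^6 m³.
Over A = 94.6 km², depth = V / A = 40.2 mm.

d ≈ 40.2 mm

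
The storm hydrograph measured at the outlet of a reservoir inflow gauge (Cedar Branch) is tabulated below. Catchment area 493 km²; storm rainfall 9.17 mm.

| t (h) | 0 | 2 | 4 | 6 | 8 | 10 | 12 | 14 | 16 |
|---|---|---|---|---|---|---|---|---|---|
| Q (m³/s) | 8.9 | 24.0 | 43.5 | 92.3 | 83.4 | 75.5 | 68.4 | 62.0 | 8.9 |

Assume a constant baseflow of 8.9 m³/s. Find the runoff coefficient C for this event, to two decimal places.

ΣQ_DR = 386.8 m³/s; V = ΣQ_DR·Δt = 2.785 × 10^6 m³.
Runoff depth d = V / A = 5.649 mm.
C = d / P = 5.649 / 9.17 = 0.62.

C ≈ 0.62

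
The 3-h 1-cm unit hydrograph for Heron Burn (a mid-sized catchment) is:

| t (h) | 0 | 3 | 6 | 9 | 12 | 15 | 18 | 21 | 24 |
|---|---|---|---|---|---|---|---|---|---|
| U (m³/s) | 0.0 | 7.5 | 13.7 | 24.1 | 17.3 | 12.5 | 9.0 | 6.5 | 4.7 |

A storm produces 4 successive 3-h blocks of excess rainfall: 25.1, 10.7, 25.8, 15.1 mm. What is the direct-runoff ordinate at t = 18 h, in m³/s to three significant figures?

By discrete convolution, Q_j = Σ (P_i / 10 mm) · U_{j−i}.
At t = 18 h (j=6): Q = (25.1/10)·9.0 + (10.7/10)·12.5 + (25.8/10)·17.3 + (15.1/10)·24.1 = 117 m³/s.

Q ≈ 117 m³/s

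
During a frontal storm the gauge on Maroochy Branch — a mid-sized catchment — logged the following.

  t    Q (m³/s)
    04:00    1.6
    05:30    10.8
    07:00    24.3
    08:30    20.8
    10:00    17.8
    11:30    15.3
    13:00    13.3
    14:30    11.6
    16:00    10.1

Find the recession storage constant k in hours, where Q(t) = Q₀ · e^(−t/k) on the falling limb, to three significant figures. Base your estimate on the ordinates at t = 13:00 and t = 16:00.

k ≈ 10.9 h

On the falling limb, Q drops from 13.3 to 10.1 m³/s between t = 13:00 and t = 16:00 (Δt = 3 h).
k = −Δt / ln(Q₂/Q₁) = −3 / ln(10.1/13.3) = 10.9 h.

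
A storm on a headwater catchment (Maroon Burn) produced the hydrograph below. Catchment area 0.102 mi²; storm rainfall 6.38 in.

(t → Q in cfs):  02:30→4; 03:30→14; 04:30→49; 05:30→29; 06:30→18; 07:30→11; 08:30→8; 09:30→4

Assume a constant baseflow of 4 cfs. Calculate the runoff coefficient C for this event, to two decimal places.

ΣQ_DR = 105.0 cfs; V = ΣQ_DR·Δt = 3.780 × 10^5 ft³.
Runoff depth d = V / A = 1.595 in.
C = d / P = 1.595 / 6.38 = 0.25.

C ≈ 0.25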